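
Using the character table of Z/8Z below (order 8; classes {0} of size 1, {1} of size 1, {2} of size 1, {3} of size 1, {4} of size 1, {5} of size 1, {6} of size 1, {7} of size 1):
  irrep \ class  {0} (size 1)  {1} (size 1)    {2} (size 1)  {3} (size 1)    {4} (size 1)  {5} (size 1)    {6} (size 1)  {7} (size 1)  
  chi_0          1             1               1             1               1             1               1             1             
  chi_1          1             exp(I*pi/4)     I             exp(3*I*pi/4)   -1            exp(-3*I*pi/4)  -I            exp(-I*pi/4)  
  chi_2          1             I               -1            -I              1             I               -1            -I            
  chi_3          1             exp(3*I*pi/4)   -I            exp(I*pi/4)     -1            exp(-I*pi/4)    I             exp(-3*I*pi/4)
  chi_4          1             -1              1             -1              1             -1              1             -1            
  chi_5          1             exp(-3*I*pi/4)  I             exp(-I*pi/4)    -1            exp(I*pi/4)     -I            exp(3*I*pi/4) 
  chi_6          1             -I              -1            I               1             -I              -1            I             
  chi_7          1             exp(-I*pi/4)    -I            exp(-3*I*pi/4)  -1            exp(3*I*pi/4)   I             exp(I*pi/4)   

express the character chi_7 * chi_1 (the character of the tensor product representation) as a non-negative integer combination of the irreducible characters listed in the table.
chi_7 tensor chi_1 = chi_0 (all other irreducibles have multiplicity 0).

Justification: The character of a tensor product is the pointwise product (chi_7 * chi_1)(C) = chi_7(C) * chi_1(C):
  {0}: (1)*(1), {1}: (exp(-I*pi/4))*(exp(I*pi/4)), {2}: (-I)*(I), {3}: (exp(-3*I*pi/4))*(exp(3*I*pi/4)), {4}: (-1)*(-1), {5}: (exp(3*I*pi/4))*(exp(-3*I*pi/4)), {6}: (I)*(-I), {7}: (exp(I*pi/4))*(exp(-I*pi/4))
so (chi_7 * chi_1) takes values
  {0} -> 1, {1} -> 1, {2} -> 1, {3} -> 1, {4} -> 1, {5} -> 1, {6} -> 1, {7} -> 1.
Now take the inner product of this character with each irreducible chi from the table, <chi_7*chi_1, chi> = (1/8) sum_C |C| (chi_7*chi_1)(C) conj(chi(C)):
  <chi_7*chi_1, chi_0> = (1/8)[1*(1)*conj(1) + 1*(1)*conj(1) + 1*(1)*conj(1) + 1*(1)*conj(1) + 1*(1)*conj(1) + 1*(1)*conj(1) + 1*(1)*conj(1) + 1*(1)*conj(1)]
      = (1/8)[(1) + (1) + (1) + (1) + (1) + (1) + (1) + (1)] = 8/8 = 1
  <chi_7*chi_1, chi_1> = (1/8)[1*(1)*conj(1) + 1*(1)*conj(exp(I*pi/4)) + 1*(1)*conj(I) + 1*(1)*conj(exp(3*I*pi/4)) + 1*(1)*conj(-1) + 1*(1)*conj(exp(-3*I*pi/4)) + 1*(1)*conj(-I) + 1*(1)*conj(exp(-I*pi/4))]
      = (1/8)[(1) + (exp(-I*pi/4)) + (-I) + (exp(-3*I*pi/4)) + (-1) + (exp(3*I*pi/4)) + (I) + (exp(I*pi/4))] = 0/8 = 0
  <chi_7*chi_1, chi_2> = (1/8)[1*(1)*conj(1) + 1*(1)*conj(I) + 1*(1)*conj(-1) + 1*(1)*conj(-I) + 1*(1)*conj(1) + 1*(1)*conj(I) + 1*(1)*conj(-1) + 1*(1)*conj(-I)]
      = (1/8)[(1) + (-I) + (-1) + (I) + (1) + (-I) + (-1) + (I)] = 0/8 = 0
  <chi_7*chi_1, chi_3> = (1/8)[1*(1)*conj(1) + 1*(1)*conj(exp(3*I*pi/4)) + 1*(1)*conj(-I) + 1*(1)*conj(exp(I*pi/4)) + 1*(1)*conj(-1) + 1*(1)*conj(exp(-I*pi/4)) + 1*(1)*conj(I) + 1*(1)*conj(exp(-3*I*pi/4))]
      = (1/8)[(1) + (exp(-3*I*pi/4)) + (I) + (exp(-I*pi/4)) + (-1) + (exp(I*pi/4)) + (-I) + (exp(3*I*pi/4))] = 0/8 = 0
  <chi_7*chi_1, chi_4> = (1/8)[1*(1)*conj(1) + 1*(1)*conj(-1) + 1*(1)*conj(1) + 1*(1)*conj(-1) + 1*(1)*conj(1) + 1*(1)*conj(-1) + 1*(1)*conj(1) + 1*(1)*conj(-1)]
      = (1/8)[(1) + (-1) + (1) + (-1) + (1) + (-1) + (1) + (-1)] = 0/8 = 0
  <chi_7*chi_1, chi_5> = (1/8)[1*(1)*conj(1) + 1*(1)*conj(exp(-3*I*pi/4)) + 1*(1)*conj(I) + 1*(1)*conj(exp(-I*pi/4)) + 1*(1)*conj(-1) + 1*(1)*conj(exp(I*pi/4)) + 1*(1)*conj(-I) + 1*(1)*conj(exp(3*I*pi/4))]
      = (1/8)[(1) + (exp(3*I*pi/4)) + (-I) + (exp(I*pi/4)) + (-1) + (exp(-I*pi/4)) + (I) + (exp(-3*I*pi/4))] = 0/8 = 0
  <chi_7*chi_1, chi_6> = (1/8)[1*(1)*conj(1) + 1*(1)*conj(-I) + 1*(1)*conj(-1) + 1*(1)*conj(I) + 1*(1)*conj(1) + 1*(1)*conj(-I) + 1*(1)*conj(-1) + 1*(1)*conj(I)]
      = (1/8)[(1) + (I) + (-1) + (-I) + (1) + (I) + (-1) + (-I)] = 0/8 = 0
  <chi_7*chi_1, chi_7> = (1/8)[1*(1)*conj(1) + 1*(1)*conj(exp(-I*pi/4)) + 1*(1)*conj(-I) + 1*(1)*conj(exp(-3*I*pi/4)) + 1*(1)*conj(-1) + 1*(1)*conj(exp(3*I*pi/4)) + 1*(1)*conj(I) + 1*(1)*conj(exp(I*pi/4))]
      = (1/8)[(1) + (exp(I*pi/4)) + (I) + (exp(3*I*pi/4)) + (-1) + (exp(-3*I*pi/4)) + (-I) + (exp(-I*pi/4))] = 0/8 = 0
(Exp terms are combined using exp(i*s)*conj(exp(i*t)) = exp(i*(s-t)), and sums of them are collapsed using the identity that for every m > 1 the m distinct m-th roots of unity sum to 0, e.g. 1 + exp(2*I*pi/3) + exp(-2*I*pi/3) = 0.)
Hence the multiplicities are chi_0: 1. Dimension check: dim(chi_7)*dim(chi_1) = 1*1 = 1 and sum (mult * dim) = 1*1 = 1.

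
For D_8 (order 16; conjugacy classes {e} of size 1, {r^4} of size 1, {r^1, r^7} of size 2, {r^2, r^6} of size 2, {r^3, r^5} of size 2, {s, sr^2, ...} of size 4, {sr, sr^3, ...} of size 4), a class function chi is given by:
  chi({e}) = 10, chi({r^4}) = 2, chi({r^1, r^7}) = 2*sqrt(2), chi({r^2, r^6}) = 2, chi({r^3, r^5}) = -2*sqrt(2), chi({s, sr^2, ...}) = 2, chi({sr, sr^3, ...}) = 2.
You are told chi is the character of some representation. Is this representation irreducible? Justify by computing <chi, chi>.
Not irreducible (reducible): <chi, chi> = 11 > 1.

Justification: <chi, chi> = (1/|G|) sum_C |C| * |chi(C)|^2 = (1/16)[1*|10|^2 + 1*|2|^2 + 2*|2*sqrt(2)|^2 + 2*|2|^2 + 2*|-2*sqrt(2)|^2 + 4*|2|^2 + 4*|2|^2]
  = (1/16)[(100) + (4) + (16) + (8) + (16) + (16) + (16)] = 176/16 = 11.
A character is irreducible iff <chi, chi> = 1, so this representation is reducible.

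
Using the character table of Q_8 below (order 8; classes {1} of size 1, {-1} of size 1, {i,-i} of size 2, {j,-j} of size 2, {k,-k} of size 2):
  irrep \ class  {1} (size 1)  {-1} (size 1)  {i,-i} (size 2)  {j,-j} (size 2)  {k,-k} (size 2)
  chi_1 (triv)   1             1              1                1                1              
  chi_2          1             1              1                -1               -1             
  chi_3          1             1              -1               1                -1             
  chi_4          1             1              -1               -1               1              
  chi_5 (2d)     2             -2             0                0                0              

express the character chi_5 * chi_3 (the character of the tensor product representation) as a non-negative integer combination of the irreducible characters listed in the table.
chi_5 tensor chi_3 = chi_5 (all other irreducibles have multiplicity 0).

Why: The character of a tensor product is the pointwise product (chi_5 * chi_3)(C) = chi_5(C) * chi_3(C):
  {1}: (2)*(1), {-1}: (-2)*(1), {i,-i}: (0)*(-1), {j,-j}: (0)*(1), {k,-k}: (0)*(-1)
so (chi_5 * chi_3) takes values
  {1} -> 2, {-1} -> -2, {i,-i} -> 0, {j,-j} -> 0, {k,-k} -> 0.
Now take the inner product of this character with each irreducible chi from the table, <chi_5*chi_3, chi> = (1/8) sum_C |C| (chi_5*chi_3)(C) conj(chi(C)):
  <chi_5*chi_3, chi_1> = (1/8)[1*(2)*conj(1) + 1*(-2)*conj(1) + 2*(0)*conj(1) + 2*(0)*conj(1) + 2*(0)*conj(1)]
      = (1/8)[(2) + (-2) + (0) + (0) + (0)] = 0/8 = 0
  <chi_5*chi_3, chi_2> = (1/8)[1*(2)*conj(1) + 1*(-2)*conj(1) + 2*(0)*conj(1) + 2*(0)*conj(-1) + 2*(0)*conj(-1)]
      = (1/8)[(2) + (-2) + (0) + (0) + (0)] = 0/8 = 0
  <chi_5*chi_3, chi_3> = (1/8)[1*(2)*conj(1) + 1*(-2)*conj(1) + 2*(0)*conj(-1) + 2*(0)*conj(1) + 2*(0)*conj(-1)]
      = (1/8)[(2) + (-2) + (0) + (0) + (0)] = 0/8 = 0
  <chi_5*chi_3, chi_4> = (1/8)[1*(2)*conj(1) + 1*(-2)*conj(1) + 2*(0)*conj(-1) + 2*(0)*conj(-1) + 2*(0)*conj(1)]
      = (1/8)[(2) + (-2) + (0) + (0) + (0)] = 0/8 = 0
  <chi_5*chi_3, chi_5> = (1/8)[1*(2)*conj(2) + 1*(-2)*conj(-2) + 2*(0)*conj(0) + 2*(0)*conj(0) + 2*(0)*conj(0)]
      = (1/8)[(4) + (4) + (0) + (0) + (0)] = 8/8 = 1
Hence the multiplicities are chi_5: 1. Dimension check: dim(chi_5)*dim(chi_3) = 2*1 = 2 and sum (mult * dim) = 1*2 = 2.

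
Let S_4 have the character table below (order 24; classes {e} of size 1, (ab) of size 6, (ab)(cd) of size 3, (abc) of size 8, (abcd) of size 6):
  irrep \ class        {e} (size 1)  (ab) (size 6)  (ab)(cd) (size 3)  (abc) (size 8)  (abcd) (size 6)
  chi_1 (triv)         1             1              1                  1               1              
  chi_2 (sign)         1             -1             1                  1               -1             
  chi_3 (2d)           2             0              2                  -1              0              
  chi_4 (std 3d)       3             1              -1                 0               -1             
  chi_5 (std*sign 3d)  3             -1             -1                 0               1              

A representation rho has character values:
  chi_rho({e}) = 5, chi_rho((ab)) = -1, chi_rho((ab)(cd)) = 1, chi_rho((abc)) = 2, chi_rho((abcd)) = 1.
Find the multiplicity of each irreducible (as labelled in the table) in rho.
Multiplicities: chi_1: 1, chi_2: 1, chi_3: 0, chi_4: 0, chi_5: 1.

Details: Use <chi_rho, chi> = (1/|G|) sum_C |C| * chi_rho(C) * conj(chi(C)) with |G| = 24 for each irreducible chi in the table:
  <chi_rho, chi_1> = (1/24)[1*(5)*conj(1) + 6*(-1)*conj(1) + 3*(1)*conj(1) + 8*(2)*conj(1) + 6*(1)*conj(1)]
      = (1/24)[(5) + (-6) + (3) + (16) + (6)] = 24/24 = 1
  <chi_rho, chi_2> = (1/24)[1*(5)*conj(1) + 6*(-1)*conj(-1) + 3*(1)*conj(1) + 8*(2)*conj(1) + 6*(1)*conj(-1)]
      = (1/24)[(5) + (6) + (3) + (16) + (-6)] = 24/24 = 1
  <chi_rho, chi_3> = (1/24)[1*(5)*conj(2) + 6*(-1)*conj(0) + 3*(1)*conj(2) + 8*(2)*conj(-1) + 6*(1)*conj(0)]
      = (1/24)[(10) + (0) + (6) + (-16) + (0)] = 0/24 = 0
  <chi_rho, chi_4> = (1/24)[1*(5)*conj(3) + 6*(-1)*conj(1) + 3*(1)*conj(-1) + 8*(2)*conj(0) + 6*(1)*conj(-1)]
      = (1/24)[(15) + (-6) + (-3) + (0) + (-6)] = 0/24 = 0
  <chi_rho, chi_5> = (1/24)[1*(5)*conj(3) + 6*(-1)*conj(-1) + 3*(1)*conj(-1) + 8*(2)*conj(0) + 6*(1)*conj(1)]
      = (1/24)[(15) + (6) + (-3) + (0) + (6)] = 24/24 = 1
Dimension check: dim(rho) = sum (mult * dim) = 1*1 + 1*1 + 0*2 + 0*3 + 1*3 = 5 = chi_rho(e) = 5.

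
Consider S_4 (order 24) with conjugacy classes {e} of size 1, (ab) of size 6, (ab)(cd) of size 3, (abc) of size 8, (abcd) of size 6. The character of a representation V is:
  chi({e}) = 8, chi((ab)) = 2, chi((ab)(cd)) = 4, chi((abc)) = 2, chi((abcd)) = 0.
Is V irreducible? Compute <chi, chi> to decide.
Not irreducible (reducible): <chi, chi> = 7 > 1.

<chi, chi> = (1/|G|) sum_C |C| * |chi(C)|^2 = (1/24)[1*|8|^2 + 6*|2|^2 + 3*|4|^2 + 8*|2|^2 + 6*|0|^2]
  = (1/24)[(64) + (24) + (48) + (32) + (0)] = 168/24 = 7.
A character is irreducible iff <chi, chi> = 1, so this representation is reducible.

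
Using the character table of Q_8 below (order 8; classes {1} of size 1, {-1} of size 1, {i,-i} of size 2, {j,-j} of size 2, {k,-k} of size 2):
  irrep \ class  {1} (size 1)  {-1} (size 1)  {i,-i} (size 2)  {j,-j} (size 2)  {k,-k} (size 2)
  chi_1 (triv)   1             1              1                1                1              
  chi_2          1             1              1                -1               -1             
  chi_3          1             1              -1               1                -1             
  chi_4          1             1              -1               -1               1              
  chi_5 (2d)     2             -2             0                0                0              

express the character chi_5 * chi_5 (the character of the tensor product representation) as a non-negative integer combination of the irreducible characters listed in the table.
chi_5 tensor chi_5 = chi_1 + chi_2 + chi_3 + chi_4 (all other irreducibles have multiplicity 0).

Why: The character of a tensor product is the pointwise product (chi_5 * chi_5)(C) = chi_5(C) * chi_5(C):
  {1}: (2)*(2), {-1}: (-2)*(-2), {i,-i}: (0)*(0), {j,-j}: (0)*(0), {k,-k}: (0)*(0)
so (chi_5 * chi_5) takes values
  {1} -> 4, {-1} -> 4, {i,-i} -> 0, {j,-j} -> 0, {k,-k} -> 0.
Now take the inner product of this character with each irreducible chi from the table, <chi_5*chi_5, chi> = (1/8) sum_C |C| (chi_5*chi_5)(C) conj(chi(C)):
  <chi_5*chi_5, chi_1> = (1/8)[1*(4)*conj(1) + 1*(4)*conj(1) + 2*(0)*conj(1) + 2*(0)*conj(1) + 2*(0)*conj(1)]
      = (1/8)[(4) + (4) + (0) + (0) + (0)] = 8/8 = 1
  <chi_5*chi_5, chi_2> = (1/8)[1*(4)*conj(1) + 1*(4)*conj(1) + 2*(0)*conj(1) + 2*(0)*conj(-1) + 2*(0)*conj(-1)]
      = (1/8)[(4) + (4) + (0) + (0) + (0)] = 8/8 = 1
  <chi_5*chi_5, chi_3> = (1/8)[1*(4)*conj(1) + 1*(4)*conj(1) + 2*(0)*conj(-1) + 2*(0)*conj(1) + 2*(0)*conj(-1)]
      = (1/8)[(4) + (4) + (0) + (0) + (0)] = 8/8 = 1
  <chi_5*chi_5, chi_4> = (1/8)[1*(4)*conj(1) + 1*(4)*conj(1) + 2*(0)*conj(-1) + 2*(0)*conj(-1) + 2*(0)*conj(1)]
      = (1/8)[(4) + (4) + (0) + (0) + (0)] = 8/8 = 1
  <chi_5*chi_5, chi_5> = (1/8)[1*(4)*conj(2) + 1*(4)*conj(-2) + 2*(0)*conj(0) + 2*(0)*conj(0) + 2*(0)*conj(0)]
      = (1/8)[(8) + (-8) + (0) + (0) + (0)] = 0/8 = 0
Hence the multiplicities are chi_1: 1, chi_2: 1, chi_3: 1, chi_4: 1. Dimension check: dim(chi_5)*dim(chi_5) = 2*2 = 4 and sum (mult * dim) = 1*1 + 1*1 + 1*1 + 1*1 = 4.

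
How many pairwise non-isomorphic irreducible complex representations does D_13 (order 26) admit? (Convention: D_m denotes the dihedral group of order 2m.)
8

Argument: The number of irreducible complex representations of a finite group equals its number of conjugacy classes. D_13 has 8 conjugacy classes ((n+3)/2 for n odd), so D_13 (order 26) has exactly 8 irreducible complex representations.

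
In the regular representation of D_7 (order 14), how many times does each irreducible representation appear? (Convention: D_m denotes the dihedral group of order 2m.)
Each irreducible V_i of dimension d_i appears with multiplicity d_i, i.e. rho_reg = (direct sum over all irreducibles V_i) d_i V_i. The irreducible dimensions for D_7 are 1, 1, 2, 2, 2: 2 irreducibles of dimension 1, each with multiplicity 1; 3 irreducibles of dimension 2, each with multiplicity 2. Total dimension 2*1*1 + 3*2*2 = 14 = |G|.

General theorem: in the regular representation of a finite group G, each irreducible appears with multiplicity equal to its dimension. Check: dim(rho_reg) = sum d_i^2 = 1 + 1 + 4 + 4 + 4 = 14 = |G|.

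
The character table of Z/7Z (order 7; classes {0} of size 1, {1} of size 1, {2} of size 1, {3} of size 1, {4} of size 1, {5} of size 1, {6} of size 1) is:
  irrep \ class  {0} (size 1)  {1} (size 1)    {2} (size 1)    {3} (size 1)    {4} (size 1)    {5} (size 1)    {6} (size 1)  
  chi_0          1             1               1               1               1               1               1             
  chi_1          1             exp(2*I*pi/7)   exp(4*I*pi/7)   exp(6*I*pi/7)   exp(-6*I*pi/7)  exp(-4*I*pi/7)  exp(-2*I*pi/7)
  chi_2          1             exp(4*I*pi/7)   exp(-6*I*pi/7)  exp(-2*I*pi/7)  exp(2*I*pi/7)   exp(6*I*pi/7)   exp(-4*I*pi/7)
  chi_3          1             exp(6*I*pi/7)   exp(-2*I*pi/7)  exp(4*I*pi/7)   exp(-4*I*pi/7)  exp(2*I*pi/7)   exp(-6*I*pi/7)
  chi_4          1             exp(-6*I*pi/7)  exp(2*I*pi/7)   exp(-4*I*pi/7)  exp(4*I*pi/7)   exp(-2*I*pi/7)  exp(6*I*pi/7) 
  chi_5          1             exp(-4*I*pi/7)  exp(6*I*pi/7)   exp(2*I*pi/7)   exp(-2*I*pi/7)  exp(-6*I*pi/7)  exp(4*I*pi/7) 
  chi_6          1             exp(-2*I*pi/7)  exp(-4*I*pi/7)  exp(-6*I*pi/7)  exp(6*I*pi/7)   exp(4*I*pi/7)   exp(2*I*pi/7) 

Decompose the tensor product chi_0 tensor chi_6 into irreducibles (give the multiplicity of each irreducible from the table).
chi_0 tensor chi_6 = chi_6 (all other irreducibles have multiplicity 0).

The character of a tensor product is the pointwise product (chi_0 * chi_6)(C) = chi_0(C) * chi_6(C):
  {0}: (1)*(1), {1}: (1)*(exp(-2*I*pi/7)), {2}: (1)*(exp(-4*I*pi/7)), {3}: (1)*(exp(-6*I*pi/7)), {4}: (1)*(exp(6*I*pi/7)), {5}: (1)*(exp(4*I*pi/7)), {6}: (1)*(exp(2*I*pi/7))
so (chi_0 * chi_6) takes values
  {0} -> 1, {1} -> exp(-2*I*pi/7), {2} -> exp(-4*I*pi/7), {3} -> exp(-6*I*pi/7), {4} -> exp(6*I*pi/7), {5} -> exp(4*I*pi/7), {6} -> exp(2*I*pi/7).
Now take the inner product of this character with each irreducible chi from the table, <chi_0*chi_6, chi> = (1/7) sum_C |C| (chi_0*chi_6)(C) conj(chi(C)):
  <chi_0*chi_6, chi_0> = (1/7)[1*(1)*conj(1) + 1*(exp(-2*I*pi/7))*conj(1) + 1*(exp(-4*I*pi/7))*conj(1) + 1*(exp(-6*I*pi/7))*conj(1) + 1*(exp(6*I*pi/7))*conj(1) + 1*(exp(4*I*pi/7))*conj(1) + 1*(exp(2*I*pi/7))*conj(1)]
      = (1/7)[(1) + (exp(-2*I*pi/7)) + (exp(-4*I*pi/7)) + (exp(-6*I*pi/7)) + (exp(6*I*pi/7)) + (exp(4*I*pi/7)) + (exp(2*I*pi/7))] = 0/7 = 0
  <chi_0*chi_6, chi_1> = (1/7)[1*(1)*conj(1) + 1*(exp(-2*I*pi/7))*conj(exp(2*I*pi/7)) + 1*(exp(-4*I*pi/7))*conj(exp(4*I*pi/7)) + 1*(exp(-6*I*pi/7))*conj(exp(6*I*pi/7)) + 1*(exp(6*I*pi/7))*conj(exp(-6*I*pi/7)) + 1*(exp(4*I*pi/7))*conj(exp(-4*I*pi/7)) + 1*(exp(2*I*pi/7))*conj(exp(-2*I*pi/7))]
      = (1/7)[(1) + (exp(-4*I*pi/7)) + (exp(6*I*pi/7)) + (exp(2*I*pi/7)) + (exp(-2*I*pi/7)) + (exp(-6*I*pi/7)) + (exp(4*I*pi/7))] = 0/7 = 0
  <chi_0*chi_6, chi_2> = (1/7)[1*(1)*conj(1) + 1*(exp(-2*I*pi/7))*conj(exp(4*I*pi/7)) + 1*(exp(-4*I*pi/7))*conj(exp(-6*I*pi/7)) + 1*(exp(-6*I*pi/7))*conj(exp(-2*I*pi/7)) + 1*(exp(6*I*pi/7))*conj(exp(2*I*pi/7)) + 1*(exp(4*I*pi/7))*conj(exp(6*I*pi/7)) + 1*(exp(2*I*pi/7))*conj(exp(-4*I*pi/7))]
      = (1/7)[(1) + (exp(-6*I*pi/7)) + (exp(2*I*pi/7)) + (exp(-4*I*pi/7)) + (exp(4*I*pi/7)) + (exp(-2*I*pi/7)) + (exp(6*I*pi/7))] = 0/7 = 0
  <chi_0*chi_6, chi_3> = (1/7)[1*(1)*conj(1) + 1*(exp(-2*I*pi/7))*conj(exp(6*I*pi/7)) + 1*(exp(-4*I*pi/7))*conj(exp(-2*I*pi/7)) + 1*(exp(-6*I*pi/7))*conj(exp(4*I*pi/7)) + 1*(exp(6*I*pi/7))*conj(exp(-4*I*pi/7)) + 1*(exp(4*I*pi/7))*conj(exp(2*I*pi/7)) + 1*(exp(2*I*pi/7))*conj(exp(-6*I*pi/7))]
      = (1/7)[(1) + (exp(6*I*pi/7)) + (exp(-2*I*pi/7)) + (exp(4*I*pi/7)) + (exp(-4*I*pi/7)) + (exp(2*I*pi/7)) + (exp(-6*I*pi/7))] = 0/7 = 0
  <chi_0*chi_6, chi_4> = (1/7)[1*(1)*conj(1) + 1*(exp(-2*I*pi/7))*conj(exp(-6*I*pi/7)) + 1*(exp(-4*I*pi/7))*conj(exp(2*I*pi/7)) + 1*(exp(-6*I*pi/7))*conj(exp(-4*I*pi/7)) + 1*(exp(6*I*pi/7))*conj(exp(4*I*pi/7)) + 1*(exp(4*I*pi/7))*conj(exp(-2*I*pi/7)) + 1*(exp(2*I*pi/7))*conj(exp(6*I*pi/7))]
      = (1/7)[(1) + (exp(4*I*pi/7)) + (exp(-6*I*pi/7)) + (exp(-2*I*pi/7)) + (exp(2*I*pi/7)) + (exp(6*I*pi/7)) + (exp(-4*I*pi/7))] = 0/7 = 0
  <chi_0*chi_6, chi_5> = (1/7)[1*(1)*conj(1) + 1*(exp(-2*I*pi/7))*conj(exp(-4*I*pi/7)) + 1*(exp(-4*I*pi/7))*conj(exp(6*I*pi/7)) + 1*(exp(-6*I*pi/7))*conj(exp(2*I*pi/7)) + 1*(exp(6*I*pi/7))*conj(exp(-2*I*pi/7)) + 1*(exp(4*I*pi/7))*conj(exp(-6*I*pi/7)) + 1*(exp(2*I*pi/7))*conj(exp(4*I*pi/7))]
      = (1/7)[(1) + (exp(2*I*pi/7)) + (exp(4*I*pi/7)) + (exp(6*I*pi/7)) + (exp(-6*I*pi/7)) + (exp(-4*I*pi/7)) + (exp(-2*I*pi/7))] = 0/7 = 0
  <chi_0*chi_6, chi_6> = (1/7)[1*(1)*conj(1) + 1*(exp(-2*I*pi/7))*conj(exp(-2*I*pi/7)) + 1*(exp(-4*I*pi/7))*conj(exp(-4*I*pi/7)) + 1*(exp(-6*I*pi/7))*conj(exp(-6*I*pi/7)) + 1*(exp(6*I*pi/7))*conj(exp(6*I*pi/7)) + 1*(exp(4*I*pi/7))*conj(exp(4*I*pi/7)) + 1*(exp(2*I*pi/7))*conj(exp(2*I*pi/7))]
      = (1/7)[(1) + (1) + (1) + (1) + (1) + (1) + (1)] = 7/7 = 1
(Exp terms are combined using exp(i*s)*conj(exp(i*t)) = exp(i*(s-t)), and sums of them are collapsed using the identity that for every m > 1 the m distinct m-th roots of unity sum to 0, e.g. 1 + exp(2*I*pi/3) + exp(-2*I*pi/3) = 0.)
Hence the multiplicities are chi_6: 1. Dimension check: dim(chi_0)*dim(chi_6) = 1*1 = 1 and sum (mult * dim) = 1*1 = 1.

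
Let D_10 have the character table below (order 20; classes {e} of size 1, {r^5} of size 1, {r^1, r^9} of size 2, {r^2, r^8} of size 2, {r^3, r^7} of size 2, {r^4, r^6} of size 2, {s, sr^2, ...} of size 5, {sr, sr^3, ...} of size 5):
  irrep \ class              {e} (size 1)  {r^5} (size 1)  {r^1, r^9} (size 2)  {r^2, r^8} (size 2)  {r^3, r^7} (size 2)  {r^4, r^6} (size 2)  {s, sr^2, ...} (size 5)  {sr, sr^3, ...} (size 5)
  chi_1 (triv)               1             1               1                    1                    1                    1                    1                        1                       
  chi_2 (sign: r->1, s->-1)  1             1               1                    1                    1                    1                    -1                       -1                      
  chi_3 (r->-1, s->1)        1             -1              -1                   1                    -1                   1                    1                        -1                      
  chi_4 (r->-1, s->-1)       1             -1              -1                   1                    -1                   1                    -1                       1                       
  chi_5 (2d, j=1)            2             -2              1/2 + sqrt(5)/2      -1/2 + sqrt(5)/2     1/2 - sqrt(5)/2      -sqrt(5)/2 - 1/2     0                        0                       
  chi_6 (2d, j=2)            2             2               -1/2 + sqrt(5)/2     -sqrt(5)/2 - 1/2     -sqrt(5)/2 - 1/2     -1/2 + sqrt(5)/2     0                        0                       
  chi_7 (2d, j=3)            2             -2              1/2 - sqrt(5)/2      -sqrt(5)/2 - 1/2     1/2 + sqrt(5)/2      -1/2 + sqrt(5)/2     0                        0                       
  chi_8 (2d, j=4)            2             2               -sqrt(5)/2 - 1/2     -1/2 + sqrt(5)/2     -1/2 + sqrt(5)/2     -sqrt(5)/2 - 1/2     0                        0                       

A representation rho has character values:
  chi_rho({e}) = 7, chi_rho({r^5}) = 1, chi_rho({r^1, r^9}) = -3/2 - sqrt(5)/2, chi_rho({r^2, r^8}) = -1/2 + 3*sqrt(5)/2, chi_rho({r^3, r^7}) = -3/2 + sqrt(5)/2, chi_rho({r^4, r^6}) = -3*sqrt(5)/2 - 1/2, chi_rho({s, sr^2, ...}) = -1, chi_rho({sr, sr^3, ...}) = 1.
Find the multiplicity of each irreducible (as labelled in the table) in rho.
Multiplicities: chi_1: 0, chi_2: 0, chi_3: 0, chi_4: 1, chi_5: 1, chi_6: 0, chi_7: 0, chi_8: 2.

Working: Use <chi_rho, chi> = (1/|G|) sum_C |C| * chi_rho(C) * conj(chi(C)) with |G| = 20 for each irreducible chi in the table:
  <chi_rho, chi_1> = (1/20)[1*(7)*conj(1) + 1*(1)*conj(1) + 2*(-3/2 - sqrt(5)/2)*conj(1) + 2*(-1/2 + 3*sqrt(5)/2)*conj(1) + 2*(-3/2 + sqrt(5)/2)*conj(1) + 2*(-3*sqrt(5)/2 - 1/2)*conj(1) + 5*(-1)*conj(1) + 5*(1)*conj(1)]
      = (1/20)[(7) + (1) + (-3 - sqrt(5)) + (-1 + 3*sqrt(5)) + (-3 + sqrt(5)) + (-3*sqrt(5) - 1) + (-5) + (5)] = 0/20 = 0
  <chi_rho, chi_2> = (1/20)[1*(7)*conj(1) + 1*(1)*conj(1) + 2*(-3/2 - sqrt(5)/2)*conj(1) + 2*(-1/2 + 3*sqrt(5)/2)*conj(1) + 2*(-3/2 + sqrt(5)/2)*conj(1) + 2*(-3*sqrt(5)/2 - 1/2)*conj(1) + 5*(-1)*conj(-1) + 5*(1)*conj(-1)]
      = (1/20)[(7) + (1) + (-3 - sqrt(5)) + (-1 + 3*sqrt(5)) + (-3 + sqrt(5)) + (-3*sqrt(5) - 1) + (5) + (-5)] = 0/20 = 0
  <chi_rho, chi_3> = (1/20)[1*(7)*conj(1) + 1*(1)*conj(-1) + 2*(-3/2 - sqrt(5)/2)*conj(-1) + 2*(-1/2 + 3*sqrt(5)/2)*conj(1) + 2*(-3/2 + sqrt(5)/2)*conj(-1) + 2*(-3*sqrt(5)/2 - 1/2)*conj(1) + 5*(-1)*conj(1) + 5*(1)*conj(-1)]
      = (1/20)[(7) + (-1) + (sqrt(5) + 3) + (-1 + 3*sqrt(5)) + (3 - sqrt(5)) + (-3*sqrt(5) - 1) + (-5) + (-5)] = 0/20 = 0
  <chi_rho, chi_4> = (1/20)[1*(7)*conj(1) + 1*(1)*conj(-1) + 2*(-3/2 - sqrt(5)/2)*conj(-1) + 2*(-1/2 + 3*sqrt(5)/2)*conj(1) + 2*(-3/2 + sqrt(5)/2)*conj(-1) + 2*(-3*sqrt(5)/2 - 1/2)*conj(1) + 5*(-1)*conj(-1) + 5*(1)*conj(1)]
      = (1/20)[(7) + (-1) + (sqrt(5) + 3) + (-1 + 3*sqrt(5)) + (3 - sqrt(5)) + (-3*sqrt(5) - 1) + (5) + (5)] = 20/20 = 1
  <chi_rho, chi_5> = (1/20)[1*(7)*conj(2) + 1*(1)*conj(-2) + 2*(-3/2 - sqrt(5)/2)*conj(1/2 + sqrt(5)/2) + 2*(-1/2 + 3*sqrt(5)/2)*conj(-1/2 + sqrt(5)/2) + 2*(-3/2 + sqrt(5)/2)*conj(1/2 - sqrt(5)/2) + 2*(-3*sqrt(5)/2 - 1/2)*conj(-sqrt(5)/2 - 1/2) + 5*(-1)*conj(0) + 5*(1)*conj(0)]
      = (1/20)[(14) + (-2) + (-2*sqrt(5) - 4) + (8 - 2*sqrt(5)) + (-4 + 2*sqrt(5)) + (2*sqrt(5) + 8) + (0) + (0)] = 20/20 = 1
  <chi_rho, chi_6> = (1/20)[1*(7)*conj(2) + 1*(1)*conj(2) + 2*(-3/2 - sqrt(5)/2)*conj(-1/2 + sqrt(5)/2) + 2*(-1/2 + 3*sqrt(5)/2)*conj(-sqrt(5)/2 - 1/2) + 2*(-3/2 + sqrt(5)/2)*conj(-sqrt(5)/2 - 1/2) + 2*(-3*sqrt(5)/2 - 1/2)*conj(-1/2 + sqrt(5)/2) + 5*(-1)*conj(0) + 5*(1)*conj(0)]
      = (1/20)[(14) + (2) + (-sqrt(5) - 1) + (-7 - sqrt(5)) + (-1 + sqrt(5)) + (-7 + sqrt(5)) + (0) + (0)] = 0/20 = 0
  <chi_rho, chi_7> = (1/20)[1*(7)*conj(2) + 1*(1)*conj(-2) + 2*(-3/2 - sqrt(5)/2)*conj(1/2 - sqrt(5)/2) + 2*(-1/2 + 3*sqrt(5)/2)*conj(-sqrt(5)/2 - 1/2) + 2*(-3/2 + sqrt(5)/2)*conj(1/2 + sqrt(5)/2) + 2*(-3*sqrt(5)/2 - 1/2)*conj(-1/2 + sqrt(5)/2) + 5*(-1)*conj(0) + 5*(1)*conj(0)]
      = (1/20)[(14) + (-2) + (1 + sqrt(5)) + (-7 - sqrt(5)) + (1 - sqrt(5)) + (-7 + sqrt(5)) + (0) + (0)] = 0/20 = 0
  <chi_rho, chi_8> = (1/20)[1*(7)*conj(2) + 1*(1)*conj(2) + 2*(-3/2 - sqrt(5)/2)*conj(-sqrt(5)/2 - 1/2) + 2*(-1/2 + 3*sqrt(5)/2)*conj(-1/2 + sqrt(5)/2) + 2*(-3/2 + sqrt(5)/2)*conj(-1/2 + sqrt(5)/2) + 2*(-3*sqrt(5)/2 - 1/2)*conj(-sqrt(5)/2 - 1/2) + 5*(-1)*conj(0) + 5*(1)*conj(0)]
      = (1/20)[(14) + (2) + (4 + 2*sqrt(5)) + (8 - 2*sqrt(5)) + (4 - 2*sqrt(5)) + (2*sqrt(5) + 8) + (0) + (0)] = 40/20 = 2
Dimension check: dim(rho) = sum (mult * dim) = 0*1 + 0*1 + 0*1 + 1*1 + 1*2 + 0*2 + 0*2 + 2*2 = 7 = chi_rho(e) = 7.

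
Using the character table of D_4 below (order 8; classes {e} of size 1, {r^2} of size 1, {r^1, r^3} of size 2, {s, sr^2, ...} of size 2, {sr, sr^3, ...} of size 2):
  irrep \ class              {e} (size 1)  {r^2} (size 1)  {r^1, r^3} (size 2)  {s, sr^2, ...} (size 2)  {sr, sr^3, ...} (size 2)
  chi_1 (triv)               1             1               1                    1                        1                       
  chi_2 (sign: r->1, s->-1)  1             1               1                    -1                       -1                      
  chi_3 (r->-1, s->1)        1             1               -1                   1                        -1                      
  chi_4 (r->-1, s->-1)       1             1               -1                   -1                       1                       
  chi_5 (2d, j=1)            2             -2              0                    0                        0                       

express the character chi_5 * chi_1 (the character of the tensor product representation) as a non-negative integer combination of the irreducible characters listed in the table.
chi_5 tensor chi_1 = chi_5 (all other irreducibles have multiplicity 0).

Explanation: The character of a tensor product is the pointwise product (chi_5 * chi_1)(C) = chi_5(C) * chi_1(C):
  {e}: (2)*(1), {r^2}: (-2)*(1), {r^1, r^3}: (0)*(1), {s, sr^2, ...}: (0)*(1), {sr, sr^3, ...}: (0)*(1)
so (chi_5 * chi_1) takes values
  {e} -> 2, {r^2} -> -2, {r^1, r^3} -> 0, {s, sr^2, ...} -> 0, {sr, sr^3, ...} -> 0.
Now take the inner product of this character with each irreducible chi from the table, <chi_5*chi_1, chi> = (1/8) sum_C |C| (chi_5*chi_1)(C) conj(chi(C)):
  <chi_5*chi_1, chi_1> = (1/8)[1*(2)*conj(1) + 1*(-2)*conj(1) + 2*(0)*conj(1) + 2*(0)*conj(1) + 2*(0)*conj(1)]
      = (1/8)[(2) + (-2) + (0) + (0) + (0)] = 0/8 = 0
  <chi_5*chi_1, chi_2> = (1/8)[1*(2)*conj(1) + 1*(-2)*conj(1) + 2*(0)*conj(1) + 2*(0)*conj(-1) + 2*(0)*conj(-1)]
      = (1/8)[(2) + (-2) + (0) + (0) + (0)] = 0/8 = 0
  <chi_5*chi_1, chi_3> = (1/8)[1*(2)*conj(1) + 1*(-2)*conj(1) + 2*(0)*conj(-1) + 2*(0)*conj(1) + 2*(0)*conj(-1)]
      = (1/8)[(2) + (-2) + (0) + (0) + (0)] = 0/8 = 0
  <chi_5*chi_1, chi_4> = (1/8)[1*(2)*conj(1) + 1*(-2)*conj(1) + 2*(0)*conj(-1) + 2*(0)*conj(-1) + 2*(0)*conj(1)]
      = (1/8)[(2) + (-2) + (0) + (0) + (0)] = 0/8 = 0
  <chi_5*chi_1, chi_5> = (1/8)[1*(2)*conj(2) + 1*(-2)*conj(-2) + 2*(0)*conj(0) + 2*(0)*conj(0) + 2*(0)*conj(0)]
      = (1/8)[(4) + (4) + (0) + (0) + (0)] = 8/8 = 1
Hence the multiplicities are chi_5: 1. Dimension check: dim(chi_5)*dim(chi_1) = 2*1 = 2 and sum (mult * dim) = 1*2 = 2.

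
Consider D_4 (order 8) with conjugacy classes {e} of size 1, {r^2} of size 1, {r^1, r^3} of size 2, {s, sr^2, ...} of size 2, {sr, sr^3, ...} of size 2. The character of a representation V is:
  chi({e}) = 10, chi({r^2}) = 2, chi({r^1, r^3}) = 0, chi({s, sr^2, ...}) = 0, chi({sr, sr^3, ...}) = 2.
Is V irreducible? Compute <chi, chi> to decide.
Not irreducible (reducible): <chi, chi> = 14 > 1.

Proof sketch: <chi, chi> = (1/|G|) sum_C |C| * |chi(C)|^2 = (1/8)[1*|10|^2 + 1*|2|^2 + 2*|0|^2 + 2*|0|^2 + 2*|2|^2]
  = (1/8)[(100) + (4) + (0) + (0) + (8)] = 112/8 = 14.
A character is irreducible iff <chi, chi> = 1, so this representation is reducible.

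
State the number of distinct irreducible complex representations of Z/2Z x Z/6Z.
12

Explanation: The number of irreducible complex representations of a finite group equals its number of conjugacy classes. Z/2Z x Z/6Z is abelian of order 12, so every element is its own conjugacy class: 12 classes, so Z/2Z x Z/6Z (order 12) has exactly 12 irreducible complex representations.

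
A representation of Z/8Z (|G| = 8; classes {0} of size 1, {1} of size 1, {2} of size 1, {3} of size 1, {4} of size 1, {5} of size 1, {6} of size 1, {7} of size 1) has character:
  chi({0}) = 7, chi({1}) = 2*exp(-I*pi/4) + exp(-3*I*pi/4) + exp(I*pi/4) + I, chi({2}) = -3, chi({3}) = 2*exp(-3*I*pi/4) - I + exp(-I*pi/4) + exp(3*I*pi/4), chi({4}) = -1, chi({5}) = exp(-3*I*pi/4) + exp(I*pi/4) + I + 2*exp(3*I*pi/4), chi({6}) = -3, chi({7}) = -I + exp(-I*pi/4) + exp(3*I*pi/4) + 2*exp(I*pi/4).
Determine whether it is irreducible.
Not irreducible (reducible): <chi, chi> = 11 > 1.

Working: <chi, chi> = (1/|G|) sum_C |C| * |chi(C)|^2 = (1/8)[1*|7|^2 + 1*|2*exp(-I*pi/4) + exp(-3*I*pi/4) + exp(I*pi/4) + I|^2 + 1*|-3|^2 + 1*|2*exp(-3*I*pi/4) - I + exp(-I*pi/4) + exp(3*I*pi/4)|^2 + 1*|-1|^2 + 1*|exp(-3*I*pi/4) + exp(I*pi/4) + I + 2*exp(3*I*pi/4)|^2 + 1*|-3|^2 + 1*|-I + exp(-I*pi/4) + exp(3*I*pi/4) + 2*exp(I*pi/4)|^2]
  = (1/8)[(49) + (5 - exp(I*pi/4) + exp(-3*I*pi/4) - exp(-I*pi/4) + exp(3*I*pi/4)) + (9) + (5 - exp(3*I*pi/4) + exp(-I*pi/4) - exp(-3*I*pi/4) + exp(I*pi/4)) + (1) + (5 - exp(3*I*pi/4) + exp(-I*pi/4) - exp(-3*I*pi/4) + exp(I*pi/4)) + (9) + (5 - exp(I*pi/4) + exp(-3*I*pi/4) - exp(-I*pi/4) + exp(3*I*pi/4))] = 88/8 = 11.
(Exp terms are combined using exp(i*s)*conj(exp(i*t)) = exp(i*(s-t)), and sums of them are collapsed using the identity that for every m > 1 the m distinct m-th roots of unity sum to 0, e.g. 1 + exp(2*I*pi/3) + exp(-2*I*pi/3) = 0.)
A character is irreducible iff <chi, chi> = 1, so this representation is reducible.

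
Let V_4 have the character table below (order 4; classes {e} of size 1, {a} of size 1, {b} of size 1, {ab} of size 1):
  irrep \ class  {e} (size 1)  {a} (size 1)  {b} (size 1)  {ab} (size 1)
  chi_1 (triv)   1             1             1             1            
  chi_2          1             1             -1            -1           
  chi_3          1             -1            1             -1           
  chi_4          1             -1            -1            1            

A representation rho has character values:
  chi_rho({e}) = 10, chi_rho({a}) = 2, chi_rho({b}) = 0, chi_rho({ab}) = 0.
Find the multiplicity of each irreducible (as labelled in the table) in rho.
Multiplicities: chi_1: 3, chi_2: 3, chi_3: 2, chi_4: 2.

Reasoning: Use <chi_rho, chi> = (1/|G|) sum_C |C| * chi_rho(C) * conj(chi(C)) with |G| = 4 for each irreducible chi in the table:
  <chi_rho, chi_1> = (1/4)[1*(10)*conj(1) + 1*(2)*conj(1) + 1*(0)*conj(1) + 1*(0)*conj(1)]
      = (1/4)[(10) + (2) + (0) + (0)] = 12/4 = 3
  <chi_rho, chi_2> = (1/4)[1*(10)*conj(1) + 1*(2)*conj(1) + 1*(0)*conj(-1) + 1*(0)*conj(-1)]
      = (1/4)[(10) + (2) + (0) + (0)] = 12/4 = 3
  <chi_rho, chi_3> = (1/4)[1*(10)*conj(1) + 1*(2)*conj(-1) + 1*(0)*conj(1) + 1*(0)*conj(-1)]
      = (1/4)[(10) + (-2) + (0) + (0)] = 8/4 = 2
  <chi_rho, chi_4> = (1/4)[1*(10)*conj(1) + 1*(2)*conj(-1) + 1*(0)*conj(-1) + 1*(0)*conj(1)]
      = (1/4)[(10) + (-2) + (0) + (0)] = 8/4 = 2
Dimension check: dim(rho) = sum (mult * dim) = 3*1 + 3*1 + 2*1 + 2*1 = 10 = chi_rho(e) = 10.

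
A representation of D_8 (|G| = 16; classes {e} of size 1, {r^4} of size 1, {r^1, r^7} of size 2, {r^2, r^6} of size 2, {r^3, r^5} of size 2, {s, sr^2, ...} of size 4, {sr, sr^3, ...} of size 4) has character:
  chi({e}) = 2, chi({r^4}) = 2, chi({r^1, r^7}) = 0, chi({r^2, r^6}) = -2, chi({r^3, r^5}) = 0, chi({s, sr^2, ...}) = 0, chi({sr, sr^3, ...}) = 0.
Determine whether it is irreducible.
Irreducible: <chi, chi> = 1.

Derivation: <chi, chi> = (1/|G|) sum_C |C| * |chi(C)|^2 = (1/16)[1*|2|^2 + 1*|2|^2 + 2*|0|^2 + 2*|-2|^2 + 2*|0|^2 + 4*|0|^2 + 4*|0|^2]
  = (1/16)[(4) + (4) + (0) + (8) + (0) + (0) + (0)] = 16/16 = 1.
A character is irreducible iff <chi, chi> = 1, so this representation is irreducible.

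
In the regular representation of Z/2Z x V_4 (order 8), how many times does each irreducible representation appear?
Each irreducible V_i of dimension d_i appears with multiplicity d_i, i.e. rho_reg = (direct sum over all irreducibles V_i) d_i V_i. The irreducible dimensions for Z/2Z x V_4 are 1, 1, 1, 1, 1, 1, 1, 1: 8 irreducibles of dimension 1, each with multiplicity 1. Total dimension 8*1*1 = 8 = |G|.

Details: General theorem: in the regular representation of a finite group G, each irreducible appears with multiplicity equal to its dimension. Check: dim(rho_reg) = sum d_i^2 = 1 + 1 + 1 + 1 + 1 + 1 + 1 + 1 = 8 = |G|.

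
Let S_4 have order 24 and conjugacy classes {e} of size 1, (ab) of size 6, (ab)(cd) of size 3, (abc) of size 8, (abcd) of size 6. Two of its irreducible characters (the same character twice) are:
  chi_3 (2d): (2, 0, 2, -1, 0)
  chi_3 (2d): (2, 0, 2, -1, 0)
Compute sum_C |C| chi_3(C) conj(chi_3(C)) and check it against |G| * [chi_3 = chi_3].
Sum = 24 = |G| = 24; so <chi_3, chi_3> = 1 (norm-1 confirms irreducibility).

Why: Compute term by term over conjugacy classes (|C| * chi_3(C) * conj(chi_3(C))):
  1*(2)*conj(2) + 6*(0)*conj(0) + 3*(2)*conj(2) + 8*(-1)*conj(-1) + 6*(0)*conj(0)
  = (4) + (0) + (12) + (8) + (0)
  = 24.
Dividing by |G| = 24 gives 24/24 = 1, matching the row-orthogonality relation <chi_3, chi_3> = [chi_3 = chi_3].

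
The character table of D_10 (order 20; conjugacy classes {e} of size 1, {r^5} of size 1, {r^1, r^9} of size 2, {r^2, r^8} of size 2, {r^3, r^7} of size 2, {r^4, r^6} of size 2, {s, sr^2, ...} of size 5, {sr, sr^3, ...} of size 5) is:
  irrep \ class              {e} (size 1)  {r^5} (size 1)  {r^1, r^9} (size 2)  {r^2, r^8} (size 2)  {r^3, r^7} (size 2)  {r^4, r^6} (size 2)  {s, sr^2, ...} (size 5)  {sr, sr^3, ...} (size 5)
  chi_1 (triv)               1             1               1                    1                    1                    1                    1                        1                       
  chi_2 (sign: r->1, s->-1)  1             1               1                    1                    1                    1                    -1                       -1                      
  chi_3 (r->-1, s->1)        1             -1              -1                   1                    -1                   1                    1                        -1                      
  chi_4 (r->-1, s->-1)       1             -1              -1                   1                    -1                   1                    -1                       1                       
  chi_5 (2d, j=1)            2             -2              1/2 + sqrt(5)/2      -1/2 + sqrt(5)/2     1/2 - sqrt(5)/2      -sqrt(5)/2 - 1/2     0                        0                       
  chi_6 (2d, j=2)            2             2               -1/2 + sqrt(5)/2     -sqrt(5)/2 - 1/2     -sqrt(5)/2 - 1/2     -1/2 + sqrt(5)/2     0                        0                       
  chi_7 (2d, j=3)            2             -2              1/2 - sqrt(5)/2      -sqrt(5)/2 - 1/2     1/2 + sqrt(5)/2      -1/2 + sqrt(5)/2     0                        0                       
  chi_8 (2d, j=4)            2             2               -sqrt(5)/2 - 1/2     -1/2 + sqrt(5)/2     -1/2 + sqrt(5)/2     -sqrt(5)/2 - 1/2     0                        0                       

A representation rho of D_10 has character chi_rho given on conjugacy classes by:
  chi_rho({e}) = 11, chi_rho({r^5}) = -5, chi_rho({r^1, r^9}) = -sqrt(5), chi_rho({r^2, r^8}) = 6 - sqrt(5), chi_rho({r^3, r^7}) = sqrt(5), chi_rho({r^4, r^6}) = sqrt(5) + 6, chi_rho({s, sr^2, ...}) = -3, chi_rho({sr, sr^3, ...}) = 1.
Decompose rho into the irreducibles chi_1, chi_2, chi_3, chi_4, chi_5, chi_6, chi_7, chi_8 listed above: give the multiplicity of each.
Multiplicities: chi_1: 1, chi_2: 2, chi_3: 1, chi_4: 3, chi_5: 0, chi_6: 0, chi_7: 2, chi_8: 0.

Solution. Use <chi_rho, chi> = (1/|G|) sum_C |C| * chi_rho(C) * conj(chi(C)) with |G| = 20 for each irreducible chi in the table:
  <chi_rho, chi_1> = (1/20)[1*(11)*conj(1) + 1*(-5)*conj(1) + 2*(-sqrt(5))*conj(1) + 2*(6 - sqrt(5))*conj(1) + 2*(sqrt(5))*conj(1) + 2*(sqrt(5) + 6)*conj(1) + 5*(-3)*conj(1) + 5*(1)*conj(1)]
      = (1/20)[(11) + (-5) + (-2*sqrt(5)) + (12 - 2*sqrt(5)) + (2*sqrt(5)) + (2*sqrt(5) + 12) + (-15) + (5)] = 20/20 = 1
  <chi_rho, chi_2> = (1/20)[1*(11)*conj(1) + 1*(-5)*conj(1) + 2*(-sqrt(5))*conj(1) + 2*(6 - sqrt(5))*conj(1) + 2*(sqrt(5))*conj(1) + 2*(sqrt(5) + 6)*conj(1) + 5*(-3)*conj(-1) + 5*(1)*conj(-1)]
      = (1/20)[(11) + (-5) + (-2*sqrt(5)) + (12 - 2*sqrt(5)) + (2*sqrt(5)) + (2*sqrt(5) + 12) + (15) + (-5)] = 40/20 = 2
  <chi_rho, chi_3> = (1/20)[1*(11)*conj(1) + 1*(-5)*conj(-1) + 2*(-sqrt(5))*conj(-1) + 2*(6 - sqrt(5))*conj(1) + 2*(sqrt(5))*conj(-1) + 2*(sqrt(5) + 6)*conj(1) + 5*(-3)*conj(1) + 5*(1)*conj(-1)]
      = (1/20)[(11) + (5) + (2*sqrt(5)) + (12 - 2*sqrt(5)) + (-2*sqrt(5)) + (2*sqrt(5) + 12) + (-15) + (-5)] = 20/20 = 1
  <chi_rho, chi_4> = (1/20)[1*(11)*conj(1) + 1*(-5)*conj(-1) + 2*(-sqrt(5))*conj(-1) + 2*(6 - sqrt(5))*conj(1) + 2*(sqrt(5))*conj(-1) + 2*(sqrt(5) + 6)*conj(1) + 5*(-3)*conj(-1) + 5*(1)*conj(1)]
      = (1/20)[(11) + (5) + (2*sqrt(5)) + (12 - 2*sqrt(5)) + (-2*sqrt(5)) + (2*sqrt(5) + 12) + (15) + (5)] = 60/20 = 3
  <chi_rho, chi_5> = (1/20)[1*(11)*conj(2) + 1*(-5)*conj(-2) + 2*(-sqrt(5))*conj(1/2 + sqrt(5)/2) + 2*(6 - sqrt(5))*conj(-1/2 + sqrt(5)/2) + 2*(sqrt(5))*conj(1/2 - sqrt(5)/2) + 2*(sqrt(5) + 6)*conj(-sqrt(5)/2 - 1/2) + 5*(-3)*conj(0) + 5*(1)*conj(0)]
      = (1/20)[(22) + (10) + (-5 - sqrt(5)) + (-11 + 7*sqrt(5)) + (-5 + sqrt(5)) + (-7*sqrt(5) - 11) + (0) + (0)] = 0/20 = 0
  <chi_rho, chi_6> = (1/20)[1*(11)*conj(2) + 1*(-5)*conj(2) + 2*(-sqrt(5))*conj(-1/2 + sqrt(5)/2) + 2*(6 - sqrt(5))*conj(-sqrt(5)/2 - 1/2) + 2*(sqrt(5))*conj(-sqrt(5)/2 - 1/2) + 2*(sqrt(5) + 6)*conj(-1/2 + sqrt(5)/2) + 5*(-3)*conj(0) + 5*(1)*conj(0)]
      = (1/20)[(22) + (-10) + (-5 + sqrt(5)) + (-5*sqrt(5) - 1) + (-5 - sqrt(5)) + (-1 + 5*sqrt(5)) + (0) + (0)] = 0/20 = 0
  <chi_rho, chi_7> = (1/20)[1*(11)*conj(2) + 1*(-5)*conj(-2) + 2*(-sqrt(5))*conj(1/2 - sqrt(5)/2) + 2*(6 - sqrt(5))*conj(-sqrt(5)/2 - 1/2) + 2*(sqrt(5))*conj(1/2 + sqrt(5)/2) + 2*(sqrt(5) + 6)*conj(-1/2 + sqrt(5)/2) + 5*(-3)*conj(0) + 5*(1)*conj(0)]
      = (1/20)[(22) + (10) + (5 - sqrt(5)) + (-5*sqrt(5) - 1) + (sqrt(5) + 5) + (-1 + 5*sqrt(5)) + (0) + (0)] = 40/20 = 2
  <chi_rho, chi_8> = (1/20)[1*(11)*conj(2) + 1*(-5)*conj(2) + 2*(-sqrt(5))*conj(-sqrt(5)/2 - 1/2) + 2*(6 - sqrt(5))*conj(-1/2 + sqrt(5)/2) + 2*(sqrt(5))*conj(-1/2 + sqrt(5)/2) + 2*(sqrt(5) + 6)*conj(-sqrt(5)/2 - 1/2) + 5*(-3)*conj(0) + 5*(1)*conj(0)]
      = (1/20)[(22) + (-10) + (sqrt(5) + 5) + (-11 + 7*sqrt(5)) + (5 - sqrt(5)) + (-7*sqrt(5) - 11) + (0) + (0)] = 0/20 = 0
Dimension check: dim(rho) = sum (mult * dim) = 1*1 + 2*1 + 1*1 + 3*1 + 0*2 + 0*2 + 2*2 + 0*2 = 11 = chi_rho(e) = 11.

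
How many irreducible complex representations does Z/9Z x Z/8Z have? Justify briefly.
72

Explanation: The number of irreducible complex representations of a finite group equals its number of conjugacy classes. Z/9Z x Z/8Z is abelian of order 72, so every element is its own conjugacy class: 72 classes, so Z/9Z x Z/8Z (order 72) has exactly 72 irreducible complex representations.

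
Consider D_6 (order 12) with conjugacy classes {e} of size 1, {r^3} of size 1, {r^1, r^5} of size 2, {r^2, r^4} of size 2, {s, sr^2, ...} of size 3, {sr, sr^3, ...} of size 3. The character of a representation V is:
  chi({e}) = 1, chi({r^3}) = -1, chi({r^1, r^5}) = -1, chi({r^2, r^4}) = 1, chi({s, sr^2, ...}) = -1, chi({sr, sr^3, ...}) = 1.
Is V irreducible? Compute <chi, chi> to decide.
Irreducible: <chi, chi> = 1.

Reasoning: <chi, chi> = (1/|G|) sum_C |C| * |chi(C)|^2 = (1/12)[1*|1|^2 + 1*|-1|^2 + 2*|-1|^2 + 2*|1|^2 + 3*|-1|^2 + 3*|1|^2]
  = (1/12)[(1) + (1) + (2) + (2) + (3) + (3)] = 12/12 = 1.
A character is irreducible iff <chi, chi> = 1, so this representation is irreducible.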